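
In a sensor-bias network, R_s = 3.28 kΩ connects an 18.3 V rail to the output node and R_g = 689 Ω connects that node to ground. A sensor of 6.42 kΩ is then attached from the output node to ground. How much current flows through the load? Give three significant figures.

R_g‖R_L = 622.2 Ω; V_out = 18.3 × 622.2/3902 = 2.918 V.
I_L = V_out / R_L = 2.918 / 6.42 kΩ = 0.455 mA.

I_L ≈ 0.455 mA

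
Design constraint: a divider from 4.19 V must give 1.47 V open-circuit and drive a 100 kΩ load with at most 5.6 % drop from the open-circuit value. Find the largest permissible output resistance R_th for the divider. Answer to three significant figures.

Loading drop = R_th/(R_th + R_L) ≤ 0.0560, so R_th ≤ R_L · ε/(1−ε) = 100 kΩ × 0.0560/0.9440 = 5.93 kΩ.

R_th ≤ 5.93 kΩ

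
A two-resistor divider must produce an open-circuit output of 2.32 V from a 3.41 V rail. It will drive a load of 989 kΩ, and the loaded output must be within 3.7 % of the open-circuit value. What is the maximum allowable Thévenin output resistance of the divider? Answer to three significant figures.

Loading drop = R_th/(R_th + R_L) ≤ 0.0370, so R_th ≤ R_L · ε/(1−ε) = 989 kΩ × 0.0370/0.9630 = 38.0 kΩ.

R_th ≤ 38.0 kΩ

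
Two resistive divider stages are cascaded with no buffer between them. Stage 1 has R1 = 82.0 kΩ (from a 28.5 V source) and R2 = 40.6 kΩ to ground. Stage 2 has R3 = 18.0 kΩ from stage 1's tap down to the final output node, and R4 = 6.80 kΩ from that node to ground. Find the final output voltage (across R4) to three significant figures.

Stage 2 presents R3+R4 = 24.80 kΩ as a load on stage 1's tap.
Stage 1's lower leg becomes R2‖(R3+R4) = 15.40 kΩ, so V_mid = 28.5 × 15.40/97.40 = 4.505 V.
Stage 2 is itself unloaded: V_out = V_mid × R4/(R3+R4) = 4.505 × 6.80/24.80 = 1.24 V.

V_out ≈ 1.24 V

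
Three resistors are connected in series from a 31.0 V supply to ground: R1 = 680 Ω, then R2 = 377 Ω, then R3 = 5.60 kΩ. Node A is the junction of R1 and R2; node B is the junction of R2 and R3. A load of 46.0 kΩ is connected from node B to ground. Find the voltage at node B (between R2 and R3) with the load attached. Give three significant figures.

V ≈ 25.6 V

At node B, R3 is in parallel with the load: R3‖R_L = 4992 Ω.
Below node A the resistance is R2 + (R3‖R_L) = 5369 Ω, so V_A = 31.0 × 5369/6049 = 27.52 V.
Then V_B = V_A × (R3‖R_L)/(R2 + R3‖R_L) = 27.52 × 4992/5369 = 25.6 V.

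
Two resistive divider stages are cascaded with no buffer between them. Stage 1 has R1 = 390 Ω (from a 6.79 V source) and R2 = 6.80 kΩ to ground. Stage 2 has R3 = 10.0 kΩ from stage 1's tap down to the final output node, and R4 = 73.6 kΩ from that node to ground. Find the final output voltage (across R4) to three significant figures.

V_out ≈ 5.63 V

Stage 2 presents R3+R4 = 83600 Ω as a load on stage 1's tap.
Stage 1's lower leg becomes R2‖(R3+R4) = 6288 Ω, so V_mid = 6.79 × 6288/6678 = 6.393 V.
Stage 2 is itself unloaded: V_out = V_mid × R4/(R3+R4) = 6.393 × 73600/83600 = 5.63 V.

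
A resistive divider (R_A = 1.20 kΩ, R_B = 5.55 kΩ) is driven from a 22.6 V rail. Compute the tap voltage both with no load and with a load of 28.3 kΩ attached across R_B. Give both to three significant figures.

Unloaded: 18.6 V; loaded: 18.0 V

Open-circuit: V = 22.6 × 5.55/(1.20 + 5.55) = 18.6 V.
With the load, R_B becomes R_B‖R_L = 4.640 kΩ, so V = 22.6 × 4.640/5.840 = 18.0 V.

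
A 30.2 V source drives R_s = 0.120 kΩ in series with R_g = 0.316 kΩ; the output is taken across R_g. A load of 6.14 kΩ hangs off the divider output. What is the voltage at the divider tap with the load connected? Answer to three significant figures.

The load sits in parallel with R_g: R_g‖R_L = (316 × 6140) / (316 + 6140) = 300.5 Ω.
V_out = 30.2 × 300.5 / (120 + 300.5) = 30.2 × 300.5/420.5 = 21.6 V.

V_out ≈ 21.6 V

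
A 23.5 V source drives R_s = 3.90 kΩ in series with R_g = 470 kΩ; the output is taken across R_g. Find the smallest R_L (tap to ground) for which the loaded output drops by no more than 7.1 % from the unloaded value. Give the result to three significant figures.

Output resistance R_th = R_s‖R_g = (3.90 × 470)/473.9 = 3.868 kΩ.
The fractional drop is R_th/(R_th + R_L); requiring this ≤ 0.0710 gives R_L ≥ R_th(1/0.0710 − 1) = 3.868 × 13.08 = 50.6 kΩ.

R_L(min) ≈ 50.6 kΩ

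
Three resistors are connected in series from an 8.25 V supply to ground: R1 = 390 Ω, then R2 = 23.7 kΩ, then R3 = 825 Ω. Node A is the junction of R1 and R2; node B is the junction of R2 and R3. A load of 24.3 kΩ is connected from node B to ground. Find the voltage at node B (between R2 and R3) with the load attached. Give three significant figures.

V ≈ 0.264 V

At node B, R3 is in parallel with the load: R3‖R_L = 797.9 Ω.
Below node A the resistance is R2 + (R3‖R_L) = 24500 Ω, so V_A = 8.25 × 24500/24890 = 8.121 V.
Then V_B = V_A × (R3‖R_L)/(R2 + R3‖R_L) = 8.121 × 797.9/24500 = 0.264 V.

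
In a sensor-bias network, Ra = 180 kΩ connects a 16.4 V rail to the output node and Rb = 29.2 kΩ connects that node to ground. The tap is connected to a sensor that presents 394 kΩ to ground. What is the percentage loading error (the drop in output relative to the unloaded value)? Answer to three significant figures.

5.99 %

The divider's output (Thévenin) resistance is Ra‖Rb = 25.12 kΩ.
Fractional drop under load = R_th/(R_th + R_L) = 25.12 / (25.12 + 394) = 0.05994.
So the output falls by 5.99 %.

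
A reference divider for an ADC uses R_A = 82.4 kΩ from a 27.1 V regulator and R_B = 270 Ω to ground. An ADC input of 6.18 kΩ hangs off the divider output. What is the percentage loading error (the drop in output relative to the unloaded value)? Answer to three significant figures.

The divider's output (Thévenin) resistance is R_A‖R_B = 269.1 Ω.
Fractional drop under load = R_th/(R_th + R_L) = 269.1 / (269.1 + 6180) = 0.04173.
So the output falls by 4.17 %.

4.17 %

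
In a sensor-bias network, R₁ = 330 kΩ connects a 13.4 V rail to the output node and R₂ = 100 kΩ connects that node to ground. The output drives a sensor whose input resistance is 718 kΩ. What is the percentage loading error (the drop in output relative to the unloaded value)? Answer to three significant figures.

Unloaded V = 13.4 × 100/430.0 = 3.1163 V.
Loaded: R₂‖R_L = 87.78 kΩ, giving V = 13.4 × 87.78/417.8 = 2.8154 V.
Drop = (3.1163 − 2.8154) / 3.1163 = 9.66 %.

9.66 %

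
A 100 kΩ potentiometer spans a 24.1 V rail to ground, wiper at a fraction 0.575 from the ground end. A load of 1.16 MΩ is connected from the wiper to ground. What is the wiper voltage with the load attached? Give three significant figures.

V ≈ 13.6 V

The wiper splits the pot into (1−α)R = 42.50 kΩ above and αR = 57.50 kΩ below.
Lower section ‖ load = 54.78 kΩ.
V_wiper = 24.1 × 54.78/(42.50 + 54.78) = 13.6 V.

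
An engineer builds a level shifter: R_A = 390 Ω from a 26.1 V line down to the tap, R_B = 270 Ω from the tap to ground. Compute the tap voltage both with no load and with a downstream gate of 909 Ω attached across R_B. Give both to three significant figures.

Open-circuit: V = 26.1 × 270/(390 + 270) = 10.7 V.
With the load, R_B becomes R_B‖R_L = 208.2 Ω, so V = 26.1 × 208.2/598.2 = 9.08 V.

Unloaded: 10.7 V; loaded: 9.08 V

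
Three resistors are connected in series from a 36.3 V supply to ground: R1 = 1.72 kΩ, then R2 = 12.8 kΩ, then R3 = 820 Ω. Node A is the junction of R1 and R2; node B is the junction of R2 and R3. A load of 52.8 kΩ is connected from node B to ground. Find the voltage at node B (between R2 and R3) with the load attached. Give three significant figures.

At node B, R3 is in parallel with the load: R3‖R_L = 807.5 Ω.
Below node A the resistance is R2 + (R3‖R_L) = 13610 Ω, so V_A = 36.3 × 13610/15330 = 32.23 V.
Then V_B = V_A × (R3‖R_L)/(R2 + R3‖R_L) = 32.23 × 807.5/13610 = 1.91 V.

V ≈ 1.91 V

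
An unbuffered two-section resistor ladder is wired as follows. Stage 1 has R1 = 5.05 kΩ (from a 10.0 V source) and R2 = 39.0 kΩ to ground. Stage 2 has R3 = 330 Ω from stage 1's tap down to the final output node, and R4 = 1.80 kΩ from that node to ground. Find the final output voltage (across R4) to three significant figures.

V_out ≈ 2.41 V

Stage 2 presents R3+R4 = 2130 Ω as a load on stage 1's tap.
Stage 1's lower leg becomes R2‖(R3+R4) = 2020 Ω, so V_mid = 10.0 × 2020/7070 = 2.857 V.
Stage 2 is itself unloaded: V_out = V_mid × R4/(R3+R4) = 2.857 × 1800/2130 = 2.41 V.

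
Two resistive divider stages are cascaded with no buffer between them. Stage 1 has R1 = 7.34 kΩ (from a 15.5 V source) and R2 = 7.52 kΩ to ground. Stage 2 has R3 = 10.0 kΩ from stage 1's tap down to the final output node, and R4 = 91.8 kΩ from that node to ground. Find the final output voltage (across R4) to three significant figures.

Stage 2 presents R3+R4 = 101.8 kΩ as a load on stage 1's tap.
Stage 1's lower leg becomes R2‖(R3+R4) = 7.003 kΩ, so V_mid = 15.5 × 7.003/14.34 = 7.568 V.
Stage 2 is itself unloaded: V_out = V_mid × R4/(R3+R4) = 7.568 × 91.8/101.8 = 6.82 V.

V_out ≈ 6.82 V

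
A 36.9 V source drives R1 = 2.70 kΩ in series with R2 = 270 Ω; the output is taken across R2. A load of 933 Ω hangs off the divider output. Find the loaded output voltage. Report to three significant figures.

The load sits in parallel with R2: R2‖R_L = (270 × 933) / (270 + 933) = 209.4 Ω.
V_out = 36.9 × 209.4 / (2700 + 209.4) = 36.9 × 209.4/2909 = 2.66 V.

V_out ≈ 2.66 V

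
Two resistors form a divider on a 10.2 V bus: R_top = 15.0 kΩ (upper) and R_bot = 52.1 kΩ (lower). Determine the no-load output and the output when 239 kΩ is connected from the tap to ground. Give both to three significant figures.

Unloaded: 7.92 V; loaded: 7.55 V

Open-circuit: V = 10.2 × 52.1/(15.0 + 52.1) = 7.92 V.
With the load, R_bot becomes R_bot‖R_L = 42.78 kΩ, so V = 10.2 × 42.78/57.78 = 7.55 V.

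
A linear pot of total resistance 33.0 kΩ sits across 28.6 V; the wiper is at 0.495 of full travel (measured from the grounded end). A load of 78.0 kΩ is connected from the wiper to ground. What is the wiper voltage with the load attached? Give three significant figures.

V ≈ 12.8 V

The wiper splits the pot into (1−α)R = 16.66 kΩ above and αR = 16.34 kΩ below.
Lower section ‖ load = 13.51 kΩ.
V_wiper = 28.6 × 13.51/(16.66 + 13.51) = 12.8 V.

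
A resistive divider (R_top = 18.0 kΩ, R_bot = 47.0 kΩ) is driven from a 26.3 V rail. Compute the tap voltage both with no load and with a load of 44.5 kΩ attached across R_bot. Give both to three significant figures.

Open-circuit: V = 26.3 × 47.0/(18.0 + 47.0) = 19.0 V.
With the load, R_bot becomes R_bot‖R_L = 22.86 kΩ, so V = 26.3 × 22.86/40.86 = 14.7 V.

Unloaded: 19.0 V; loaded: 14.7 V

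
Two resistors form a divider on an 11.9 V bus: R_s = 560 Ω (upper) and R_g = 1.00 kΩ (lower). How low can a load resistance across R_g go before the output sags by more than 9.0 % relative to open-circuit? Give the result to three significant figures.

R_L(min) ≈ 3.63 kΩ

Output resistance R_th = R_s‖R_g = (560 × 1000)/1560 = 359.0 Ω.
The fractional drop is R_th/(R_th + R_L); requiring this ≤ 0.0900 gives R_L ≥ R_th(1/0.0900 − 1) = 359.0 × 10.11 = 3.63 kΩ.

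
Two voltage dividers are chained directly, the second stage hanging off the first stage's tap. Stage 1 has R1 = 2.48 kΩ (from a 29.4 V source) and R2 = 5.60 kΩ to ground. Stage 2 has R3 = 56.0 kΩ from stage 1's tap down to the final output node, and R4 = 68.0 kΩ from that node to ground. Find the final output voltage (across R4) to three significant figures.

Stage 2 presents R3+R4 = 124.0 kΩ as a load on stage 1's tap.
Stage 1's lower leg becomes R2‖(R3+R4) = 5.358 kΩ, so V_mid = 29.4 × 5.358/7.838 = 20.10 V.
Stage 2 is itself unloaded: V_out = V_mid × R4/(R3+R4) = 20.10 × 68.0/124.0 = 11.0 V.

V_out ≈ 11.0 V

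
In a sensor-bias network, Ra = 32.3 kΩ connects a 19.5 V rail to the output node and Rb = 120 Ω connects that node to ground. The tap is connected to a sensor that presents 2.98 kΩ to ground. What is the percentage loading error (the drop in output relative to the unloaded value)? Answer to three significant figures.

The divider's output (Thévenin) resistance is Ra‖Rb = 119.6 Ω.
Fractional drop under load = R_th/(R_th + R_L) = 119.6 / (119.6 + 2980) = 0.03857.
So the output falls by 3.86 %.

3.86 %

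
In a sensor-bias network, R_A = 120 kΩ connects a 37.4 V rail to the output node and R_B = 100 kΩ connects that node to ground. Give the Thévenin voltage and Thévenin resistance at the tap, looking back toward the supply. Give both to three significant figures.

V_th = 17.0 V, R_th = 54.5 kΩ

V_th is the open-circuit tap voltage: 37.4 × 100/(120 + 100) = 17.0 V.
With the supply zeroed, R_A and R_B appear in parallel from the tap: R_th = R_A‖R_B = (120 × 100)/220.0 = 54.5 kΩ.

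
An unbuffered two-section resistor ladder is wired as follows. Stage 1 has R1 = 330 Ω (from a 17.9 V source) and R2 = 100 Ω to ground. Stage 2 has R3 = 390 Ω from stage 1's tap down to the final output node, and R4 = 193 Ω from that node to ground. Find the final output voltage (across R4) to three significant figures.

Stage 2 presents R3+R4 = 583.0 Ω as a load on stage 1's tap.
Stage 1's lower leg becomes R2‖(R3+R4) = 85.36 Ω, so V_mid = 17.9 × 85.36/415.4 = 3.679 V.
Stage 2 is itself unloaded: V_out = V_mid × R4/(R3+R4) = 3.679 × 193/583.0 = 1.22 V.

V_out ≈ 1.22 V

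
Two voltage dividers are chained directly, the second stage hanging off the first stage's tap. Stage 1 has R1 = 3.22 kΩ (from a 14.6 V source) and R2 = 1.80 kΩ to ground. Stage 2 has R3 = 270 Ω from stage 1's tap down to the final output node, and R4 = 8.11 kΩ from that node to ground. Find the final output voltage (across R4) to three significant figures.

V_out ≈ 4.45 V

Stage 2 presents R3+R4 = 8380 Ω as a load on stage 1's tap.
Stage 1's lower leg becomes R2‖(R3+R4) = 1482 Ω, so V_mid = 14.6 × 1482/4702 = 4.601 V.
Stage 2 is itself unloaded: V_out = V_mid × R4/(R3+R4) = 4.601 × 8110/8380 = 4.45 V.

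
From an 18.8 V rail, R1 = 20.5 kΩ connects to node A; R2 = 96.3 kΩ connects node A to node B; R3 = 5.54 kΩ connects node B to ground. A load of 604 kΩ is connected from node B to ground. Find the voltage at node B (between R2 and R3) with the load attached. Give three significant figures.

V ≈ 0.844 V

At node B, R3 is in parallel with the load: R3‖R_L = 5.490 kΩ.
Below node A the resistance is R2 + (R3‖R_L) = 101.8 kΩ, so V_A = 18.8 × 101.8/122.3 = 15.65 V.
Then V_B = V_A × (R3‖R_L)/(R2 + R3‖R_L) = 15.65 × 5.490/101.8 = 0.844 V.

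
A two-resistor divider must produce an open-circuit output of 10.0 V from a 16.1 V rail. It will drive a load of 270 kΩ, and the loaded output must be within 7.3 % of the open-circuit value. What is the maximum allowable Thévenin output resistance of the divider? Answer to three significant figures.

Loading drop = R_th/(R_th + R_L) ≤ 0.0730, so R_th ≤ R_L · ε/(1−ε) = 270 kΩ × 0.0730/0.9270 = 21.3 kΩ.

R_th ≤ 21.3 kΩ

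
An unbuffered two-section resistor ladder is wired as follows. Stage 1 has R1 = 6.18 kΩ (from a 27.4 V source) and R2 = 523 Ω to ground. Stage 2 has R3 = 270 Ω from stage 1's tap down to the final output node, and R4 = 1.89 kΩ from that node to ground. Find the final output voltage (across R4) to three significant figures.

V_out ≈ 1.53 V

Stage 2 presents R3+R4 = 2160 Ω as a load on stage 1's tap.
Stage 1's lower leg becomes R2‖(R3+R4) = 421.1 Ω, so V_mid = 27.4 × 421.1/6601 = 1.748 V.
Stage 2 is itself unloaded: V_out = V_mid × R4/(R3+R4) = 1.748 × 1890/2160 = 1.53 V.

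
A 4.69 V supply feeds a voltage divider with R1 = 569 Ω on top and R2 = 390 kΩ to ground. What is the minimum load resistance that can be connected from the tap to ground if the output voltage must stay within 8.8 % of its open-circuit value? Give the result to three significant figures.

Output resistance R_th = R1‖R2 = (569 × 390000)/390600 = 568.2 Ω.
The fractional drop is R_th/(R_th + R_L); requiring this ≤ 0.0880 gives R_L ≥ R_th(1/0.0880 − 1) = 568.2 × 10.36 = 5.89 kΩ.

R_L(min) ≈ 5.89 kΩ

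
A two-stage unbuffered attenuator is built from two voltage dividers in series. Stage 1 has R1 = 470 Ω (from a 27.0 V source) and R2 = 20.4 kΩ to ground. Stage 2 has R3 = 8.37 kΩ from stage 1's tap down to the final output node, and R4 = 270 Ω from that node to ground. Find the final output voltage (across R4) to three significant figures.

Stage 2 presents R3+R4 = 8640 Ω as a load on stage 1's tap.
Stage 1's lower leg becomes R2‖(R3+R4) = 6069 Ω, so V_mid = 27.0 × 6069/6539 = 25.06 V.
Stage 2 is itself unloaded: V_out = V_mid × R4/(R3+R4) = 25.06 × 270/8640 = 0.783 V.

V_out ≈ 0.783 V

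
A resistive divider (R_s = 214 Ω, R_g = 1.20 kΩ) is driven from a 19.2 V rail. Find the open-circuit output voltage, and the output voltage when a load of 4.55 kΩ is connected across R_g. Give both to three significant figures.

Open-circuit: V = 19.2 × 1200/(214 + 1200) = 16.3 V.
With the load, R_g becomes R_g‖R_L = 949.6 Ω, so V = 19.2 × 949.6/1164 = 15.7 V.

Unloaded: 16.3 V; loaded: 15.7 V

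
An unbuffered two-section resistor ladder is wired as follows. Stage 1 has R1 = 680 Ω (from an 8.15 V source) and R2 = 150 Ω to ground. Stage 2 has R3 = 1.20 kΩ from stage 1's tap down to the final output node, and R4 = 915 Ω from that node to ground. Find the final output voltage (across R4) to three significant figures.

V_out ≈ 0.602 V

Stage 2 presents R3+R4 = 2115 Ω as a load on stage 1's tap.
Stage 1's lower leg becomes R2‖(R3+R4) = 140.1 Ω, so V_mid = 8.15 × 140.1/820.1 = 1.392 V.
Stage 2 is itself unloaded: V_out = V_mid × R4/(R3+R4) = 1.392 × 915/2115 = 0.602 V.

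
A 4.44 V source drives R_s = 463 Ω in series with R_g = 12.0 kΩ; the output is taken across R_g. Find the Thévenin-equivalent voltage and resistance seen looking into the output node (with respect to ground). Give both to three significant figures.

V_th = 4.28 V, R_th = 446 Ω

V_th is the open-circuit tap voltage: 4.44 × 12000/(463 + 12000) = 4.28 V.
With the supply zeroed, R_s and R_g appear in parallel from the tap: R_th = R_s‖R_g = (463 × 12000)/12460 = 446 Ω.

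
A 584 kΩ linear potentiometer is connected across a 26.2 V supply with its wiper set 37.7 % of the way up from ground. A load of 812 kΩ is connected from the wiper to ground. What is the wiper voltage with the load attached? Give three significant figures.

V ≈ 8.45 V

The wiper splits the pot into (1−α)R = 363.8 kΩ above and αR = 220.2 kΩ below.
Lower section ‖ load = 173.2 kΩ.
V_wiper = 26.2 × 173.2/(363.8 + 173.2) = 8.45 V.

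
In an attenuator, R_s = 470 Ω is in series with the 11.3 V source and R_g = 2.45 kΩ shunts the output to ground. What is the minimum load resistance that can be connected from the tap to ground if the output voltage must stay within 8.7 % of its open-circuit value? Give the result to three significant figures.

R_L(min) ≈ 4.14 kΩ

Output resistance R_th = R_s‖R_g = (470 × 2450)/2920 = 394.3 Ω.
The fractional drop is R_th/(R_th + R_L); requiring this ≤ 0.0870 gives R_L ≥ R_th(1/0.0870 − 1) = 394.3 × 10.49 = 4.14 kΩ.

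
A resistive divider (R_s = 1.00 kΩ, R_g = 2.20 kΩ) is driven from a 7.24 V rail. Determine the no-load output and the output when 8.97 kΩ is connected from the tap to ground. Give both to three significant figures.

Unloaded: 4.98 V; loaded: 4.62 V

Open-circuit: V = 7.24 × 2.20/(1.00 + 2.20) = 4.98 V.
With the load, R_g becomes R_g‖R_L = 1.767 kΩ, so V = 7.24 × 1.767/2.767 = 4.62 V.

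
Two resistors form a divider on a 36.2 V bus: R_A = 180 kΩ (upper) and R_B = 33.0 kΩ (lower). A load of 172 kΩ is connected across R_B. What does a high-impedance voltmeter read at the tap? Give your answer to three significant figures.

The load sits in parallel with R_B: R_B‖R_L = (33.0 × 172) / (33.0 + 172) = 27.69 kΩ.
V_out = 36.2 × 27.69 / (180 + 27.69) = 36.2 × 27.69/207.7 = 4.83 V.

V_out ≈ 4.83 V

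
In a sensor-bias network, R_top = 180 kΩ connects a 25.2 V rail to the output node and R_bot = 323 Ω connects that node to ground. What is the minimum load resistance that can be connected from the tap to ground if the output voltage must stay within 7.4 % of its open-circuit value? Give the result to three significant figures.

R_L(min) ≈ 4.03 kΩ

Output resistance R_th = R_top‖R_bot = (180000 × 323)/180300 = 322.4 Ω.
The fractional drop is R_th/(R_th + R_L); requiring this ≤ 0.0740 gives R_L ≥ R_th(1/0.0740 − 1) = 322.4 × 12.51 = 4.03 kΩ.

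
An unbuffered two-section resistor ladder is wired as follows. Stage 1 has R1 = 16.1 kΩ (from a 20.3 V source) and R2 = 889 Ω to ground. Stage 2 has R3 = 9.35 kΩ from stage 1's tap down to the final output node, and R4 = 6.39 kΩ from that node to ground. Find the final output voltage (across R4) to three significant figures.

V_out ≈ 0.409 V

Stage 2 presents R3+R4 = 15740 Ω as a load on stage 1's tap.
Stage 1's lower leg becomes R2‖(R3+R4) = 841.5 Ω, so V_mid = 20.3 × 841.5/16940 = 1.008 V.
Stage 2 is itself unloaded: V_out = V_mid × R4/(R3+R4) = 1.008 × 6390/15740 = 0.409 V.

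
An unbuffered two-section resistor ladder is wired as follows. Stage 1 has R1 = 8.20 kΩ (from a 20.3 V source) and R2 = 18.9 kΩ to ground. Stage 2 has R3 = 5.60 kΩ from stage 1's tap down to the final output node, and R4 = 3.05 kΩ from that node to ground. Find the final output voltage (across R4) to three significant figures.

V_out ≈ 3.01 V

Stage 2 presents R3+R4 = 8.650 kΩ as a load on stage 1's tap.
Stage 1's lower leg becomes R2‖(R3+R4) = 5.934 kΩ, so V_mid = 20.3 × 5.934/14.13 = 8.523 V.
Stage 2 is itself unloaded: V_out = V_mid × R4/(R3+R4) = 8.523 × 3.05/8.650 = 3.01 V.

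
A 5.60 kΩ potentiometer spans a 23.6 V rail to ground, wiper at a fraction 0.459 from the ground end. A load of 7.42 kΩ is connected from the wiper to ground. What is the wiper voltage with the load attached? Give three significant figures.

V ≈ 9.12 V

The wiper splits the pot into (1−α)R = 3.030 kΩ above and αR = 2.570 kΩ below.
Lower section ‖ load = 1.909 kΩ.
V_wiper = 23.6 × 1.909/(3.030 + 1.909) = 9.12 V.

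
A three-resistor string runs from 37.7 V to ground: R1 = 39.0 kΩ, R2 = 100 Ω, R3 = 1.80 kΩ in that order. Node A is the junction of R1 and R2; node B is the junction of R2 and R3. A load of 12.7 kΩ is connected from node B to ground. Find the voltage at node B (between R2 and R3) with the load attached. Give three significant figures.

V ≈ 1.46 V

At node B, R3 is in parallel with the load: R3‖R_L = 1577 Ω.
Below node A the resistance is R2 + (R3‖R_L) = 1677 Ω, so V_A = 37.7 × 1677/40680 = 1.554 V.
Then V_B = V_A × (R3‖R_L)/(R2 + R3‖R_L) = 1.554 × 1577/1677 = 1.46 V.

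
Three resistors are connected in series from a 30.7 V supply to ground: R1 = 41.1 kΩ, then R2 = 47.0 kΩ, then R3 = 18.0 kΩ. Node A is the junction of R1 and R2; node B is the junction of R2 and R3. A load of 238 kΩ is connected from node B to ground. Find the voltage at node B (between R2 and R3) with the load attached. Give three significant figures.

At node B, R3 is in parallel with the load: R3‖R_L = 16.73 kΩ.
Below node A the resistance is R2 + (R3‖R_L) = 63.73 kΩ, so V_A = 30.7 × 63.73/104.8 = 18.66 V.
Then V_B = V_A × (R3‖R_L)/(R2 + R3‖R_L) = 18.66 × 16.73/63.73 = 4.90 V.

V ≈ 4.90 V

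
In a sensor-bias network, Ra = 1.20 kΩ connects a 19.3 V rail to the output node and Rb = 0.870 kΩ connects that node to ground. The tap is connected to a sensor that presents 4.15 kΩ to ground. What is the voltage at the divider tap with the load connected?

The load sits in parallel with Rb: Rb‖R_L = (870 × 4150) / (870 + 4150) = 719.2 Ω.
V_out = 19.3 × 719.2 / (1200 + 719.2) = 19.3 × 719.2/1919 = 7.23 V.
(Unloaded it would have been 8.11 V.)

V_out ≈ 7.23 V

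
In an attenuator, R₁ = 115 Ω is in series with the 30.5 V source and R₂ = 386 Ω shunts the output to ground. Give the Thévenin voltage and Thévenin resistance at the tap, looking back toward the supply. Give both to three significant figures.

V_th is the open-circuit tap voltage: 30.5 × 386/(115 + 386) = 23.5 V.
With the supply zeroed, R₁ and R₂ appear in parallel from the tap: R_th = R₁‖R₂ = (115 × 386)/501.0 = 88.6 Ω.

V_th = 23.5 V, R_th = 88.6 Ω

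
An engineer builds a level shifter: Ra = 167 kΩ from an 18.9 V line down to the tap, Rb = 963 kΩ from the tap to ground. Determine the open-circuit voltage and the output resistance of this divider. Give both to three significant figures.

V_th = 16.1 V, R_th = 142 kΩ

V_th is the open-circuit tap voltage: 18.9 × 963/(167 + 963) = 16.1 V.
With the supply zeroed, Ra and Rb appear in parallel from the tap: R_th = Ra‖Rb = (167 × 963)/1130 = 142 kΩ.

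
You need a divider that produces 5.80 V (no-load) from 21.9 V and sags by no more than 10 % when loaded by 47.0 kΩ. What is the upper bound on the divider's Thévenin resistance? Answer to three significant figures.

Loading drop = R_th/(R_th + R_L) ≤ 0.100, so R_th ≤ R_L · ε/(1−ε) = 47.0 kΩ × 0.100/0.9000 = 5.22 kΩ.
(Any R1, R2 with R2/(R1+R2) = 0.265 and R1‖R2 ≤ 5.22 kΩ will meet the spec.)

R_th ≤ 5.22 kΩ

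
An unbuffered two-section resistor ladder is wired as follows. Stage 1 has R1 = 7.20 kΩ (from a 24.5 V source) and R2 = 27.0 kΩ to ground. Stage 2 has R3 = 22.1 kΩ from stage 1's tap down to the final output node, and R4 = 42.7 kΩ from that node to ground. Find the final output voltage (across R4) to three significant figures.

V_out ≈ 11.7 V

Stage 2 presents R3+R4 = 64.80 kΩ as a load on stage 1's tap.
Stage 1's lower leg becomes R2‖(R3+R4) = 19.06 kΩ, so V_mid = 24.5 × 19.06/26.26 = 17.78 V.
Stage 2 is itself unloaded: V_out = V_mid × R4/(R3+R4) = 17.78 × 42.7/64.80 = 11.7 V.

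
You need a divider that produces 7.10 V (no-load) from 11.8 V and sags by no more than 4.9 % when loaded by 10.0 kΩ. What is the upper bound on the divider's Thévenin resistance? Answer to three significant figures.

R_th ≤ 515 Ω

Loading drop = R_th/(R_th + R_L) ≤ 0.0490, so R_th ≤ R_L · ε/(1−ε) = 10.0 kΩ × 0.0490/0.9510 = 515 Ω.
(Any R1, R2 with R2/(R1+R2) = 0.602 and R1‖R2 ≤ 515 Ω will meet the spec.)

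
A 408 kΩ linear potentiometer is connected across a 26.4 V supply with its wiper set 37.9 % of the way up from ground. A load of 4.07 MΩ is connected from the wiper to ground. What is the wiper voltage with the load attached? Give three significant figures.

V ≈ 9.77 V

The wiper splits the pot into (1−α)R = 253.4 kΩ above and αR = 154.6 kΩ below.
Lower section ‖ load = 149.0 kΩ.
V_wiper = 26.4 × 149.0/(253.4 + 149.0) = 9.77 V.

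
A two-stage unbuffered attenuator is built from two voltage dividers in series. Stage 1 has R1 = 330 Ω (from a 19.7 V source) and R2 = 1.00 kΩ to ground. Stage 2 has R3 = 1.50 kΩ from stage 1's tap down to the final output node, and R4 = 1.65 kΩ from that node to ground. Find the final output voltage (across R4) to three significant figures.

V_out ≈ 7.19 V

Stage 2 presents R3+R4 = 3150 Ω as a load on stage 1's tap.
Stage 1's lower leg becomes R2‖(R3+R4) = 759.0 Ω, so V_mid = 19.7 × 759.0/1089 = 13.73 V.
Stage 2 is itself unloaded: V_out = V_mid × R4/(R3+R4) = 13.73 × 1650/3150 = 7.19 V.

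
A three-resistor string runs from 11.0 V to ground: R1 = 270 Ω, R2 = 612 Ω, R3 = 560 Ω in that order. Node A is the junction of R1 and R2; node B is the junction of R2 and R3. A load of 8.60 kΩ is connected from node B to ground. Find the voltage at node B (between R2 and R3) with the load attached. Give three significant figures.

V ≈ 4.11 V

At node B, R3 is in parallel with the load: R3‖R_L = 525.8 Ω.
Below node A the resistance is R2 + (R3‖R_L) = 1138 Ω, so V_A = 11.0 × 1138/1408 = 8.890 V.
Then V_B = V_A × (R3‖R_L)/(R2 + R3‖R_L) = 8.890 × 525.8/1138 = 4.11 V.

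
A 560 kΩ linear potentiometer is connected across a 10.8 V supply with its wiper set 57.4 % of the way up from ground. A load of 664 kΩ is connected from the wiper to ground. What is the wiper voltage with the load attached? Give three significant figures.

The wiper splits the pot into (1−α)R = 238.6 kΩ above and αR = 321.4 kΩ below.
Lower section ‖ load = 216.6 kΩ.
V_wiper = 10.8 × 216.6/(238.6 + 216.6) = 5.14 V.

V ≈ 5.14 V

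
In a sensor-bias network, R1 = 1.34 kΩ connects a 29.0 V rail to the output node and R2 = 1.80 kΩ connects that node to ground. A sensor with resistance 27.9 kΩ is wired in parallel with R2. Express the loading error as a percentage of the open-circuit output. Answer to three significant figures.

The divider's output (Thévenin) resistance is R1‖R2 = 0.7682 kΩ.
Fractional drop under load = R_th/(R_th + R_L) = 0.7682 / (0.7682 + 27.9) = 0.02679.
So the output falls by 2.68 %.

2.68 %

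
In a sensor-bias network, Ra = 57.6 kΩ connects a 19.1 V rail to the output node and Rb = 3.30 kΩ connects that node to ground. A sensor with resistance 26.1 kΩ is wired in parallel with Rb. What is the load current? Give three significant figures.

Rb‖R_L = 2.930 kΩ; V_out = 19.1 × 2.930/60.53 = 0.9244 V.
I_L = V_out / R_L = 0.9244 / 26.1 kΩ = 0.0354 mA.

I_L ≈ 0.0354 mA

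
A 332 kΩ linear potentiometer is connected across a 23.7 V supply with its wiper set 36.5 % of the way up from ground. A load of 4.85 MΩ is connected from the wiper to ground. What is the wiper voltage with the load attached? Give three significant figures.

V ≈ 8.52 V

The wiper splits the pot into (1−α)R = 210.8 kΩ above and αR = 121.2 kΩ below.
Lower section ‖ load = 118.2 kΩ.
V_wiper = 23.7 × 118.2/(210.8 + 118.2) = 8.52 V.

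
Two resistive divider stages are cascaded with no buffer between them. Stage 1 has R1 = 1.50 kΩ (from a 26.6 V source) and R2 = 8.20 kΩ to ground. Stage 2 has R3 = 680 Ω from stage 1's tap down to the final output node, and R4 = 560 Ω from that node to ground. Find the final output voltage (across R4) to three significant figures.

V_out ≈ 5.02 V

Stage 2 presents R3+R4 = 1240 Ω as a load on stage 1's tap.
Stage 1's lower leg becomes R2‖(R3+R4) = 1077 Ω, so V_mid = 26.6 × 1077/2577 = 11.12 V.
Stage 2 is itself unloaded: V_out = V_mid × R4/(R3+R4) = 11.12 × 560/1240 = 5.02 V.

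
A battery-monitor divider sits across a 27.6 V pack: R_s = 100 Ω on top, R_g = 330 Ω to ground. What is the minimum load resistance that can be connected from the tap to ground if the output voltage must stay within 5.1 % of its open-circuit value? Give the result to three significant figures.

Output resistance R_th = R_s‖R_g = (100 × 330)/430.0 = 76.74 Ω.
The fractional drop is R_th/(R_th + R_L); requiring this ≤ 0.0510 gives R_L ≥ R_th(1/0.0510 − 1) = 76.74 × 18.61 = 1.43 kΩ.

R_L(min) ≈ 1.43 kΩ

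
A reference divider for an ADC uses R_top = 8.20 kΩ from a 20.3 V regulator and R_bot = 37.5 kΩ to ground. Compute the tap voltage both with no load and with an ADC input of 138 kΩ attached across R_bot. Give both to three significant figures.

Unloaded: 16.7 V; loaded: 15.9 V

Open-circuit: V = 20.3 × 37.5/(8.20 + 37.5) = 16.7 V.
With the load, R_bot becomes R_bot‖R_L = 29.49 kΩ, so V = 20.3 × 29.49/37.69 = 15.9 V.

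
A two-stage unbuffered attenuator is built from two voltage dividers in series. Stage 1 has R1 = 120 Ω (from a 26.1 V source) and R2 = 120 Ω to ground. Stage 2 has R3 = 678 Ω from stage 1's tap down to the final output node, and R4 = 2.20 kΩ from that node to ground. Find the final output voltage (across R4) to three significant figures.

V_out ≈ 9.77 V

Stage 2 presents R3+R4 = 2878 Ω as a load on stage 1's tap.
Stage 1's lower leg becomes R2‖(R3+R4) = 115.2 Ω, so V_mid = 26.1 × 115.2/235.2 = 12.78 V.
Stage 2 is itself unloaded: V_out = V_mid × R4/(R3+R4) = 12.78 × 2200/2878 = 9.77 V.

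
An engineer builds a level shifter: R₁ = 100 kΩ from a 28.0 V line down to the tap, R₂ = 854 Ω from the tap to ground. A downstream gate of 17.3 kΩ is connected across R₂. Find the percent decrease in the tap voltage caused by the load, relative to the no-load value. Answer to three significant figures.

The divider's output (Thévenin) resistance is R₁‖R₂ = 846.8 Ω.
Fractional drop under load = R_th/(R_th + R_L) = 846.8 / (846.8 + 17300) = 0.04666.
So the output falls by 4.67 %.

4.67 %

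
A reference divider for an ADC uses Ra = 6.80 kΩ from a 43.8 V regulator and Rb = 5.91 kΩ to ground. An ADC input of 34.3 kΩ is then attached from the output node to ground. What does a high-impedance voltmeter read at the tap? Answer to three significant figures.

The load sits in parallel with Rb: Rb‖R_L = (5.91 × 34.3) / (5.91 + 34.3) = 5.041 kΩ.
V_out = 43.8 × 5.041 / (6.80 + 5.041) = 43.8 × 5.041/11.84 = 18.6 V.
(Unloaded it would have been 20.4 V.)

V_out ≈ 18.6 V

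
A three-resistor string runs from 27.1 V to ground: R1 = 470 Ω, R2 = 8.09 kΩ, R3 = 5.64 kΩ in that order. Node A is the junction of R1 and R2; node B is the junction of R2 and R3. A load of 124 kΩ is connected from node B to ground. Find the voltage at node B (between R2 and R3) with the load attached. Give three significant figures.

V ≈ 10.5 V

At node B, R3 is in parallel with the load: R3‖R_L = 5395 Ω.
Below node A the resistance is R2 + (R3‖R_L) = 13480 Ω, so V_A = 27.1 × 13480/13950 = 26.19 V.
Then V_B = V_A × (R3‖R_L)/(R2 + R3‖R_L) = 26.19 × 5395/13480 = 10.5 V.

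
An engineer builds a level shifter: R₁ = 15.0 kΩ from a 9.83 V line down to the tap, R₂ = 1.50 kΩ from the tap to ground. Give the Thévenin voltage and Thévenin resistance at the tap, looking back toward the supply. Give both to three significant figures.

V_th is the open-circuit tap voltage: 9.83 × 1.50/(15.0 + 1.50) = 0.894 V.
With the supply zeroed, R₁ and R₂ appear in parallel from the tap: R_th = R₁‖R₂ = (15.0 × 1.50)/16.50 = 1.36 kΩ.

V_th = 0.894 V, R_th = 1.36 kΩ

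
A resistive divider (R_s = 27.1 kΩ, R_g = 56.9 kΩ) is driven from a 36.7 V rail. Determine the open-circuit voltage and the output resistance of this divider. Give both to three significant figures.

V_th is the open-circuit tap voltage: 36.7 × 56.9/(27.1 + 56.9) = 24.9 V.
With the supply zeroed, R_s and R_g appear in parallel from the tap: R_th = R_s‖R_g = (27.1 × 56.9)/84.00 = 18.4 kΩ.

V_th = 24.9 V, R_th = 18.4 kΩ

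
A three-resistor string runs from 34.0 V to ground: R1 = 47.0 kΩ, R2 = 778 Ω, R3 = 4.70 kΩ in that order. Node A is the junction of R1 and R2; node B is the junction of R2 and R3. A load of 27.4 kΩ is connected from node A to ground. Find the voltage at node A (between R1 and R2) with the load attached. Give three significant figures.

V ≈ 3.01 V

Below node A the series string R2+R3 = 5478 Ω sits in parallel with the 27400 Ω load: 4565 Ω.
V_A = 34.0 × 4565/(47000 + 4565) = 3.01 V.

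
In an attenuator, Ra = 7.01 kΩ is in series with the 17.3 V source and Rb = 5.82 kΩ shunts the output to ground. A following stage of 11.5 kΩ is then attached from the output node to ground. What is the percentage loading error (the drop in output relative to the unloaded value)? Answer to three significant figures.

21.7 %

Unloaded V = 17.3 × 5.82/12.83 = 7.848 V.
Loaded: Rb‖R_L = 3.864 kΩ, giving V = 17.3 × 3.864/10.87 = 6.148 V.
Drop = (7.848 − 6.148) / 7.848 = 21.7 %.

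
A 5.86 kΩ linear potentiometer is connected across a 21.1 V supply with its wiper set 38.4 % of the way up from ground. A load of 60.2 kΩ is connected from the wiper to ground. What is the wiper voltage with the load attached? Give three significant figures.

V ≈ 7.92 V

The wiper splits the pot into (1−α)R = 3.610 kΩ above and αR = 2.250 kΩ below.
Lower section ‖ load = 2.169 kΩ.
V_wiper = 21.1 × 2.169/(3.610 + 2.169) = 7.92 V.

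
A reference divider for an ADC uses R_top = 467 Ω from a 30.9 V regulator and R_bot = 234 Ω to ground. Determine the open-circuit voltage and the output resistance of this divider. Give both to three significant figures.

V_th = 10.3 V, R_th = 156 Ω

V_th is the open-circuit tap voltage: 30.9 × 234/(467 + 234) = 10.3 V.
With the supply zeroed, R_top and R_bot appear in parallel from the tap: R_th = R_top‖R_bot = (467 × 234)/701.0 = 156 Ω.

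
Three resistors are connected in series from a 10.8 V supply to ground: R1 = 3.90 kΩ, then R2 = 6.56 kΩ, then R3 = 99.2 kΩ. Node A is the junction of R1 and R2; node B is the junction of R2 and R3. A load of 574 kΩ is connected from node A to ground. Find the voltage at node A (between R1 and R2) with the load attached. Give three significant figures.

V ≈ 10.3 V

Below node A the series string R2+R3 = 105.8 kΩ sits in parallel with the 574 kΩ load: 89.31 kΩ.
V_A = 10.8 × 89.31/(3.90 + 89.31) = 10.3 V.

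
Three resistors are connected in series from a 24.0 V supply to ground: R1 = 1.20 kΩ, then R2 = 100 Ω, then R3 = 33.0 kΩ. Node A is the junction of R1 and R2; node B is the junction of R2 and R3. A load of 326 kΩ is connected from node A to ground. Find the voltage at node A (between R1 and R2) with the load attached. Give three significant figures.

V ≈ 23.1 V

Below node A the series string R2+R3 = 33100 Ω sits in parallel with the 326000 Ω load: 30050 Ω.
V_A = 24.0 × 30050/(1200 + 30050) = 23.1 V.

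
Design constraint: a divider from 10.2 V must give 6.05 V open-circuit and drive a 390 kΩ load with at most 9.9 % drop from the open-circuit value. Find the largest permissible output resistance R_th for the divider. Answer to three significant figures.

R_th ≤ 42.9 kΩ

Loading drop = R_th/(R_th + R_L) ≤ 0.0990, so R_th ≤ R_L · ε/(1−ε) = 390 kΩ × 0.0990/0.9010 = 42.9 kΩ.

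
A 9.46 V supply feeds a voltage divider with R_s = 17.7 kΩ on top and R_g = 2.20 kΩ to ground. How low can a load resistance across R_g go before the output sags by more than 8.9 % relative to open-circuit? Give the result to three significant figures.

Output resistance R_th = R_s‖R_g = (17.7 × 2.20)/19.90 = 1.957 kΩ.
The fractional drop is R_th/(R_th + R_L); requiring this ≤ 0.0890 gives R_L ≥ R_th(1/0.0890 − 1) = 1.957 × 10.24 = 20.0 kΩ.

R_L(min) ≈ 20.0 kΩ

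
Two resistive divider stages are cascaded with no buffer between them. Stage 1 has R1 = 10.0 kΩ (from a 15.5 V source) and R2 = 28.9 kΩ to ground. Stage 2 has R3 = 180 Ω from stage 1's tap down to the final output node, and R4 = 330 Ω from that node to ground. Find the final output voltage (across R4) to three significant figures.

V_out ≈ 0.479 V

Stage 2 presents R3+R4 = 510.0 Ω as a load on stage 1's tap.
Stage 1's lower leg becomes R2‖(R3+R4) = 501.2 Ω, so V_mid = 15.5 × 501.2/10500 = 0.7397 V.
Stage 2 is itself unloaded: V_out = V_mid × R4/(R3+R4) = 0.7397 × 330/510.0 = 0.479 V.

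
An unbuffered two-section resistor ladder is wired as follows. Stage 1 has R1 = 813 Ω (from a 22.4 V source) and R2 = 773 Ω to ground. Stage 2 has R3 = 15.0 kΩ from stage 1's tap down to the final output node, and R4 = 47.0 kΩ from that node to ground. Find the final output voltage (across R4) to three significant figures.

Stage 2 presents R3+R4 = 62000 Ω as a load on stage 1's tap.
Stage 1's lower leg becomes R2‖(R3+R4) = 763.5 Ω, so V_mid = 22.4 × 763.5/1576 = 10.85 V.
Stage 2 is itself unloaded: V_out = V_mid × R4/(R3+R4) = 10.85 × 47000/62000 = 8.22 V.

V_out ≈ 8.22 V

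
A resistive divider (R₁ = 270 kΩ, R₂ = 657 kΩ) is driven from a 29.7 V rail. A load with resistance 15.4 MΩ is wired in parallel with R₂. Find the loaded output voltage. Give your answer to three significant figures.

The load sits in parallel with R₂: R₂‖R_L = (657 × 15400) / (657 + 15400) = 630.1 kΩ.
V_out = 29.7 × 630.1 / (270 + 630.1) = 29.7 × 630.1/900.1 = 20.8 V.
(Unloaded it would have been 21.0 V.)

V_out ≈ 20.8 V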